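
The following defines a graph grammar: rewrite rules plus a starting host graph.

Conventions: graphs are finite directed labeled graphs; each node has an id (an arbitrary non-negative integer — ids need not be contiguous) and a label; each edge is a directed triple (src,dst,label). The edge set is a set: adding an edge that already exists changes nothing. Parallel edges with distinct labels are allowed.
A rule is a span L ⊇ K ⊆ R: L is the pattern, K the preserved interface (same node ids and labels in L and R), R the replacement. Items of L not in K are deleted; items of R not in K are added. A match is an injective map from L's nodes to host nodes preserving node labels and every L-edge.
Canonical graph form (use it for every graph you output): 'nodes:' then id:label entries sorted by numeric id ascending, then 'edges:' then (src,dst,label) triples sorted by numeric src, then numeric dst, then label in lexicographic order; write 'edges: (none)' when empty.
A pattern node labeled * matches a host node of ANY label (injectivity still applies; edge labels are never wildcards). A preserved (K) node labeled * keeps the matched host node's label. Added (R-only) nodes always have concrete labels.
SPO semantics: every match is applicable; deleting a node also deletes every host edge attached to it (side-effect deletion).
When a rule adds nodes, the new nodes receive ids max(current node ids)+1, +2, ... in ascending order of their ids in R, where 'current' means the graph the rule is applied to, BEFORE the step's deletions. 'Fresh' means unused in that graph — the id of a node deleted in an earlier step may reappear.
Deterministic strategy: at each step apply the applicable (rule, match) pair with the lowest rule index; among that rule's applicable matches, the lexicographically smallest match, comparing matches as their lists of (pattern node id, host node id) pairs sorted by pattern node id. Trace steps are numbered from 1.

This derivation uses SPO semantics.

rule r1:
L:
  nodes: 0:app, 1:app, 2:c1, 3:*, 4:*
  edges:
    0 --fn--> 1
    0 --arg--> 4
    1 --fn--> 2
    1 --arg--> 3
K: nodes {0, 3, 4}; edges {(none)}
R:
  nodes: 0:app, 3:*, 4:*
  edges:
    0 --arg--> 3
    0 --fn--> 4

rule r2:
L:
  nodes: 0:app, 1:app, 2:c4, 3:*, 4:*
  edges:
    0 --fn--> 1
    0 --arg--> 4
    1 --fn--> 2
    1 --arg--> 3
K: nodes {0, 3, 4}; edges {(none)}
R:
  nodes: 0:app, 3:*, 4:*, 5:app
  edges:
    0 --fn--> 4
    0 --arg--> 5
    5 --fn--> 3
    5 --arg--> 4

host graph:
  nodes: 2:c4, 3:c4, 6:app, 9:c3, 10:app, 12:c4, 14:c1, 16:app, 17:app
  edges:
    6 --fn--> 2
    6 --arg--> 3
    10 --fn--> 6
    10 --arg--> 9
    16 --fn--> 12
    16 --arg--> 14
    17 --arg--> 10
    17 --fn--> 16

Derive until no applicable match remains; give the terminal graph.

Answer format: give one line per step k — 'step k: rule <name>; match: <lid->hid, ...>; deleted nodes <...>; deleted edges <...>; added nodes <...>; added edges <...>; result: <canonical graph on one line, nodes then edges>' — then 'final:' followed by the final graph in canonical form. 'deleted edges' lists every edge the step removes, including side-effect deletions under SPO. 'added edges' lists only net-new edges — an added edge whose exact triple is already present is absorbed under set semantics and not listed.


step 1: rule r2; match: 0->10, 1->6, 2->2, 3->3, 4->9; deleted nodes 2, 6; deleted edges (6,2,fn); (6,3,arg); (10,6,fn); (10,9,arg); added nodes 18; added edges (10,9,fn); (10,18,arg); (18,3,fn); (18,9,arg); result: nodes: 3:c4, 9:c3, 10:app, 12:c4, 14:c1, 16:app, 17:app, 18:app edges: (10,9,fn); (10,18,arg); (16,12,fn); (16,14,arg); (17,10,arg); (17,16,fn); (18,3,fn); (18,9,arg)
step 2: rule r2; match: 0->17, 1->16, 2->12, 3->14, 4->10; deleted nodes 12, 16; deleted edges (16,12,fn); (16,14,arg); (17,10,arg); (17,16,fn); added nodes 19; added edges (17,10,fn); (17,19,arg); (19,10,arg); (19,14,fn); result: nodes: 3:c4, 9:c3, 10:app, 14:c1, 17:app, 18:app, 19:app edges: (10,9,fn); (10,18,arg); (17,10,fn); (17,19,arg); (18,3,fn); (18,9,arg); (19,10,arg); (19,14,fn)
final:
nodes: 3:c4, 9:c3, 10:app, 14:c1, 17:app, 18:app, 19:app
edges: (10,9,fn); (10,18,arg); (17,10,fn); (17,19,arg); (18,3,fn); (18,9,arg); (19,10,arg); (19,14,fn)


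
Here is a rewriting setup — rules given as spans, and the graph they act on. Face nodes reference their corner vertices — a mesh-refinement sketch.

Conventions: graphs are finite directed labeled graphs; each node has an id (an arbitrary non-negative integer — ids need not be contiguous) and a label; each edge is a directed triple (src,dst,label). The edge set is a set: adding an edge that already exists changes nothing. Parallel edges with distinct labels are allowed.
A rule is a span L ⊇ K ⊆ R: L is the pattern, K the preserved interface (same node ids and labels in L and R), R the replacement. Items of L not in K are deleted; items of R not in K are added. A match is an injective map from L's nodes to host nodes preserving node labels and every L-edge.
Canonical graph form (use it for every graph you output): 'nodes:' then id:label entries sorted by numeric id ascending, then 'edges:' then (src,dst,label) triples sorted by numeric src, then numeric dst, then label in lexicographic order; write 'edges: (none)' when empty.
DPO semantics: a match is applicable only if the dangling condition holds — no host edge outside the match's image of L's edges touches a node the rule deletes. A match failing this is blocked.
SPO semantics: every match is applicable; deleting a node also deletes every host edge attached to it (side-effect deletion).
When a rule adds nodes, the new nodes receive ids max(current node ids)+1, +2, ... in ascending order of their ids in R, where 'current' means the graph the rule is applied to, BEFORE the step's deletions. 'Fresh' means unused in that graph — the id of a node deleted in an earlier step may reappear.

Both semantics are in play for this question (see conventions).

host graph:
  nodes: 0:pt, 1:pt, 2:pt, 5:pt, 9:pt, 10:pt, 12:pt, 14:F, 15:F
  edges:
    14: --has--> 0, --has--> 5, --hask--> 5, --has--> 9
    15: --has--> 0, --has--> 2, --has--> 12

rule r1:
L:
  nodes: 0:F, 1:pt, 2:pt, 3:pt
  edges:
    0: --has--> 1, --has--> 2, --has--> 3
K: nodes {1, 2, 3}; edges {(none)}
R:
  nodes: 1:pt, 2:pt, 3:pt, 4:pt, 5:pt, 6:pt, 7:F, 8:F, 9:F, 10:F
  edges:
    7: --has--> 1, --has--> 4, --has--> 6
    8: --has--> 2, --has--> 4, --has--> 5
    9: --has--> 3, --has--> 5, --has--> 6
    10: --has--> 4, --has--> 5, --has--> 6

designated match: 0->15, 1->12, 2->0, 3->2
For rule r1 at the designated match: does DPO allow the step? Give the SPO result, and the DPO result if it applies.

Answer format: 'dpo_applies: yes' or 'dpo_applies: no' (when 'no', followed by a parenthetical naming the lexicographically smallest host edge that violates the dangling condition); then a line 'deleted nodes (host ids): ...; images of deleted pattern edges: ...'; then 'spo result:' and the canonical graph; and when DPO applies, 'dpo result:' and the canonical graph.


dpo_applies: yes
deleted nodes (host ids): 15; images of deleted pattern edges: (15,0,has); (15,2,has); (15,12,has)
spo result:
nodes: 0:pt, 1:pt, 2:pt, 5:pt, 9:pt, 10:pt, 12:pt, 14:F, 16:pt, 17:pt, 18:pt, 19:F, 20:F, 21:F, 22:F
edges: (14,0,has); (14,5,has); (14,5,hask); (14,9,has); (19,12,has); (19,16,has); (19,18,has); (20,0,has); (20,16,has); (20,17,has); (21,2,has); (21,17,has); (21,18,has); (22,16,has); (22,17,has); (22,18,has)
dpo result:
nodes: 0:pt, 1:pt, 2:pt, 5:pt, 9:pt, 10:pt, 12:pt, 14:F, 16:pt, 17:pt, 18:pt, 19:F, 20:F, 21:F, 22:F
edges: (14,0,has); (14,5,has); (14,5,hask); (14,9,has); (19,12,has); (19,16,has); (19,18,has); (20,0,has); (20,16,has); (20,17,has); (21,2,has); (21,17,has); (21,18,has); (22,16,has); (22,17,has); (22,18,has)


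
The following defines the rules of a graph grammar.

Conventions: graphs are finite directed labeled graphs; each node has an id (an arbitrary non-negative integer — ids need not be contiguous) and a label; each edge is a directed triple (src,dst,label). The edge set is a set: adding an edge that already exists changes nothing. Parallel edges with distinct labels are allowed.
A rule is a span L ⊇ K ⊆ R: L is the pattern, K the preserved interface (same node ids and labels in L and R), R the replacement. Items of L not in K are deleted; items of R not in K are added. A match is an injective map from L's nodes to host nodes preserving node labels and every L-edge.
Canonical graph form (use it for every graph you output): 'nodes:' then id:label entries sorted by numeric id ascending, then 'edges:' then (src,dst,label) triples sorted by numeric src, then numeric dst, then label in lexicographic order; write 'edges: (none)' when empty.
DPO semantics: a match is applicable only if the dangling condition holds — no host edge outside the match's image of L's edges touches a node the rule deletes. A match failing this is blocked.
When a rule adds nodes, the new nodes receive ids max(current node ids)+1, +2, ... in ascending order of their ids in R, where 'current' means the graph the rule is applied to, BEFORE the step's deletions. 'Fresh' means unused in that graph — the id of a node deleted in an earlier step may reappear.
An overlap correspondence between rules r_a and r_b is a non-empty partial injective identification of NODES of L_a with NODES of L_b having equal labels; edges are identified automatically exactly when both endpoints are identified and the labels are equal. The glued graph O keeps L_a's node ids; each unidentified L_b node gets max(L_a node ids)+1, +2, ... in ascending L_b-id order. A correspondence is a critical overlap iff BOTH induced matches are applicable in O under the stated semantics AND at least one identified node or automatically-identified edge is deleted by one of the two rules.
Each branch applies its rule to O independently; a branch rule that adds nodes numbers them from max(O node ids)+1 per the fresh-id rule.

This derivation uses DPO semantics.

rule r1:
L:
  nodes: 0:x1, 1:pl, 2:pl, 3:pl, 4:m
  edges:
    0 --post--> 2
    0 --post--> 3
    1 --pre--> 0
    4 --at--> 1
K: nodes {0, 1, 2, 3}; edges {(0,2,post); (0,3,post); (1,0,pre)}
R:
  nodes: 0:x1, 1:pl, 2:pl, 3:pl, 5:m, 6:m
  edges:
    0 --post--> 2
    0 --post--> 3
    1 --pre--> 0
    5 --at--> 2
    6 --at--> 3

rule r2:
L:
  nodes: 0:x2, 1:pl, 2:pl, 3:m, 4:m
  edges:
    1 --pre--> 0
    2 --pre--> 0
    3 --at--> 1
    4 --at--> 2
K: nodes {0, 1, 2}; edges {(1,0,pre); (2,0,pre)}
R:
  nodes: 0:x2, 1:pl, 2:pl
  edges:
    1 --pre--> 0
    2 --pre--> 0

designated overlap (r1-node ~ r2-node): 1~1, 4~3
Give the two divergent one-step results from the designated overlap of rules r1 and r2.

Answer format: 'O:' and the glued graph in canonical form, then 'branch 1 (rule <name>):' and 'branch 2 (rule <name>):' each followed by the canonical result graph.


O:
nodes: 0:x1, 1:pl, 2:pl, 3:pl, 4:m, 5:x2, 6:pl, 7:m
edges: (0,2,post); (0,3,post); (1,0,pre); (1,5,pre); (4,1,at); (6,5,pre); (7,6,at)
branch 1 (rule r1):
nodes: 0:x1, 1:pl, 2:pl, 3:pl, 5:x2, 6:pl, 7:m, 8:m, 9:m
edges: (0,2,post); (0,3,post); (1,0,pre); (1,5,pre); (6,5,pre); (7,6,at); (8,2,at); (9,3,at)
branch 2 (rule r2):
nodes: 0:x1, 1:pl, 2:pl, 3:pl, 5:x2, 6:pl
edges: (0,2,post); (0,3,post); (1,0,pre); (1,5,pre); (6,5,pre)


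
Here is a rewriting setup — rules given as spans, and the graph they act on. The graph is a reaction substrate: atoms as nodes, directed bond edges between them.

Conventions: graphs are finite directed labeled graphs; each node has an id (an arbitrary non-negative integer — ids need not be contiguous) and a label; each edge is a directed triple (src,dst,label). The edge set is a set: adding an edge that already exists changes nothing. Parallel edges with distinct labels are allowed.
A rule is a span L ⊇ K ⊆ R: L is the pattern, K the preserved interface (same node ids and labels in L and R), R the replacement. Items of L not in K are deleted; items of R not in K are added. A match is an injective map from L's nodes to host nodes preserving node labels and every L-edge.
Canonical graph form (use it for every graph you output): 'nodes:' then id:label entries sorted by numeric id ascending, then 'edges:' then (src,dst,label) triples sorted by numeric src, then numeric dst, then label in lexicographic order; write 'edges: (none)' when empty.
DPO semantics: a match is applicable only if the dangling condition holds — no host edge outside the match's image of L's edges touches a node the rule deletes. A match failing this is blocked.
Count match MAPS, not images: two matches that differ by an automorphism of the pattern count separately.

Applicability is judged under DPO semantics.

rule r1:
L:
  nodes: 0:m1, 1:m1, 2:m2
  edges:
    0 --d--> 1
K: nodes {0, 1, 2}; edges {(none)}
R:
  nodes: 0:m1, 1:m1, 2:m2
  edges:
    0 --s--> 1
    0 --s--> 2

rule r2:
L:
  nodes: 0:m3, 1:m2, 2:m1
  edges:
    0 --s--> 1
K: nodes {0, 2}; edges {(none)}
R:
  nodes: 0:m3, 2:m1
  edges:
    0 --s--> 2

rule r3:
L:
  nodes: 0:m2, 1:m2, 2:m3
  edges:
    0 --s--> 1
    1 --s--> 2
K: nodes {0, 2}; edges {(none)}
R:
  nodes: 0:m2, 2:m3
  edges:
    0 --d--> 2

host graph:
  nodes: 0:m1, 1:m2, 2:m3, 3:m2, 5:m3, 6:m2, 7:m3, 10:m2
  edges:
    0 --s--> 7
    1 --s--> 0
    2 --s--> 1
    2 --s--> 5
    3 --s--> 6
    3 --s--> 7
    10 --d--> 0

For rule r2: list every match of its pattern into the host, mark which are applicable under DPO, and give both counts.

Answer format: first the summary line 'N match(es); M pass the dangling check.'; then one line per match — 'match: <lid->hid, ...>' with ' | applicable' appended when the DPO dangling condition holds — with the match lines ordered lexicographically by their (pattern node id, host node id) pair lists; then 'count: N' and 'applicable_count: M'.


1 match(es); 0 pass the dangling check.
match: 0->2, 1->1, 2->0
count: 1
applicable_count: 0


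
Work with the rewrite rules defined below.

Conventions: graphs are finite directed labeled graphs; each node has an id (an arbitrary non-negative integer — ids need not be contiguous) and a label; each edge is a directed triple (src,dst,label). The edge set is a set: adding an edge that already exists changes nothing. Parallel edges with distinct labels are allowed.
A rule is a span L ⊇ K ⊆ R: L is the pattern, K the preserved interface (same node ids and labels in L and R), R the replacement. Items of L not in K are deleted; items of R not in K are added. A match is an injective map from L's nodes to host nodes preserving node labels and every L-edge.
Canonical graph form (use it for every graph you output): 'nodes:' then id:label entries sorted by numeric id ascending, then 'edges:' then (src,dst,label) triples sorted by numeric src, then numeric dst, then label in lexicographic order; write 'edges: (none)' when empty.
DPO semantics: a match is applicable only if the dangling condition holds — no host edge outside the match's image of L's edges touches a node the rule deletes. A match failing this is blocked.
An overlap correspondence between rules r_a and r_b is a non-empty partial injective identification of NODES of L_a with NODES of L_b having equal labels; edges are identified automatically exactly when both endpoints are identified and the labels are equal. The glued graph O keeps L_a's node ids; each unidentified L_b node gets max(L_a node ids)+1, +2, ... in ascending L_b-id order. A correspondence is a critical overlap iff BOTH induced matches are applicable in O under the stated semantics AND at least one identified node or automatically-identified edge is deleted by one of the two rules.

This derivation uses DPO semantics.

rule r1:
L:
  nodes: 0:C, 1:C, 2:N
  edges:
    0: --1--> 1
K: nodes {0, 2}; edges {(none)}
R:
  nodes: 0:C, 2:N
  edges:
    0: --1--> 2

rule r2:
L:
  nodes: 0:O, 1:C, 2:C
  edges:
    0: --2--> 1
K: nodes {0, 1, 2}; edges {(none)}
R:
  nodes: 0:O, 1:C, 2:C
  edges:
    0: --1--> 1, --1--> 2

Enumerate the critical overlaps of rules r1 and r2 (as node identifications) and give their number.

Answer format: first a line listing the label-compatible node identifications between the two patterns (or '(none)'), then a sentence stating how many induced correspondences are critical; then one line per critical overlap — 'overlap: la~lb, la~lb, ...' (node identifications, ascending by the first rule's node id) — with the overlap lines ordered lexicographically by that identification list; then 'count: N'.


label-compatible node identifications between L(r1) and L(r2): 0~1, 0~2, 1~1, 1~2
2 of the induced correspondences are critical overlaps of r1 and r2.
overlap: 0~1, 1~2
overlap: 1~2
count: 2


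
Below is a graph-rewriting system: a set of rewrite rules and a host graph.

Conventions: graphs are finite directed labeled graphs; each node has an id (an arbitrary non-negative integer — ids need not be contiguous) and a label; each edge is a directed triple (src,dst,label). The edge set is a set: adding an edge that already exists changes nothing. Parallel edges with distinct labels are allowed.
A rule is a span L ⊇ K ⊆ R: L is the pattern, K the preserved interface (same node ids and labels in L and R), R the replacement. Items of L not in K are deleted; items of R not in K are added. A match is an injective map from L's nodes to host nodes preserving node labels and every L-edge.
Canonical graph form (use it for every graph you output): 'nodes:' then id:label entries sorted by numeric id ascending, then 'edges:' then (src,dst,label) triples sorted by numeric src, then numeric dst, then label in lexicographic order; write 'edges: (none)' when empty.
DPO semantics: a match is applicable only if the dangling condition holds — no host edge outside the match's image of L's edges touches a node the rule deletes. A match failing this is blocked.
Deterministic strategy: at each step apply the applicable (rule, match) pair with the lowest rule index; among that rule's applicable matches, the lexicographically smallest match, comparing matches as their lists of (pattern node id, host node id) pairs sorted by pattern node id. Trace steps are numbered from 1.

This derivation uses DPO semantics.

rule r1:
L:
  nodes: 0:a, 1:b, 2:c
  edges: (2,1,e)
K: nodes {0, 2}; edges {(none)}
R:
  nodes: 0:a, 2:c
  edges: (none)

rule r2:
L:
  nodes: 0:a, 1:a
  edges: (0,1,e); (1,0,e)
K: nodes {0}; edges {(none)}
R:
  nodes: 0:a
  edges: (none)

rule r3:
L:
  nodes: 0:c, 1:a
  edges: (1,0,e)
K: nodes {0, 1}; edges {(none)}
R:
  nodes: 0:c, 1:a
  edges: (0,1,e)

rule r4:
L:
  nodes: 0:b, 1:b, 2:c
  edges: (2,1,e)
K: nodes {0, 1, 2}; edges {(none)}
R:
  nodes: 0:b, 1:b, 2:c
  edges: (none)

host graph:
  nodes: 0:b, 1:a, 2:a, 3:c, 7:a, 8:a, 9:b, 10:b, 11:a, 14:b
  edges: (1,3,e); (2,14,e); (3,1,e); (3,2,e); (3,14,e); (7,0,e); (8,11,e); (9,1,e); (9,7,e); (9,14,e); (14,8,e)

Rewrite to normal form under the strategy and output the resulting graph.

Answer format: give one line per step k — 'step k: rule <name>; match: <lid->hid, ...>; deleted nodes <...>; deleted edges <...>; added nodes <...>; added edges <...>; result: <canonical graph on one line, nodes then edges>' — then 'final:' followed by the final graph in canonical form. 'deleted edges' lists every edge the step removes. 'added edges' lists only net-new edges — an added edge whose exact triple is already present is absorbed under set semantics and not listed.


step 1: rule r3; match: 0->3, 1->1; deleted nodes (none); deleted edges (1,3,e); added nodes (none); added edges (none); result: nodes: 0:b, 1:a, 2:a, 3:c, 7:a, 8:a, 9:b, 10:b, 11:a, 14:b edges: (2,14,e); (3,1,e); (3,2,e); (3,14,e); (7,0,e); (8,11,e); (9,1,e); (9,7,e); (9,14,e); (14,8,e)
step 2: rule r4; match: 0->0, 1->14, 2->3; deleted nodes (none); deleted edges (3,14,e); added nodes (none); added edges (none); result: nodes: 0:b, 1:a, 2:a, 3:c, 7:a, 8:a, 9:b, 10:b, 11:a, 14:b edges: (2,14,e); (3,1,e); (3,2,e); (7,0,e); (8,11,e); (9,1,e); (9,7,e); (9,14,e); (14,8,e)
final:
nodes: 0:b, 1:a, 2:a, 3:c, 7:a, 8:a, 9:b, 10:b, 11:a, 14:b
edges: (2,14,e); (3,1,e); (3,2,e); (7,0,e); (8,11,e); (9,1,e); (9,7,e); (9,14,e); (14,8,e)


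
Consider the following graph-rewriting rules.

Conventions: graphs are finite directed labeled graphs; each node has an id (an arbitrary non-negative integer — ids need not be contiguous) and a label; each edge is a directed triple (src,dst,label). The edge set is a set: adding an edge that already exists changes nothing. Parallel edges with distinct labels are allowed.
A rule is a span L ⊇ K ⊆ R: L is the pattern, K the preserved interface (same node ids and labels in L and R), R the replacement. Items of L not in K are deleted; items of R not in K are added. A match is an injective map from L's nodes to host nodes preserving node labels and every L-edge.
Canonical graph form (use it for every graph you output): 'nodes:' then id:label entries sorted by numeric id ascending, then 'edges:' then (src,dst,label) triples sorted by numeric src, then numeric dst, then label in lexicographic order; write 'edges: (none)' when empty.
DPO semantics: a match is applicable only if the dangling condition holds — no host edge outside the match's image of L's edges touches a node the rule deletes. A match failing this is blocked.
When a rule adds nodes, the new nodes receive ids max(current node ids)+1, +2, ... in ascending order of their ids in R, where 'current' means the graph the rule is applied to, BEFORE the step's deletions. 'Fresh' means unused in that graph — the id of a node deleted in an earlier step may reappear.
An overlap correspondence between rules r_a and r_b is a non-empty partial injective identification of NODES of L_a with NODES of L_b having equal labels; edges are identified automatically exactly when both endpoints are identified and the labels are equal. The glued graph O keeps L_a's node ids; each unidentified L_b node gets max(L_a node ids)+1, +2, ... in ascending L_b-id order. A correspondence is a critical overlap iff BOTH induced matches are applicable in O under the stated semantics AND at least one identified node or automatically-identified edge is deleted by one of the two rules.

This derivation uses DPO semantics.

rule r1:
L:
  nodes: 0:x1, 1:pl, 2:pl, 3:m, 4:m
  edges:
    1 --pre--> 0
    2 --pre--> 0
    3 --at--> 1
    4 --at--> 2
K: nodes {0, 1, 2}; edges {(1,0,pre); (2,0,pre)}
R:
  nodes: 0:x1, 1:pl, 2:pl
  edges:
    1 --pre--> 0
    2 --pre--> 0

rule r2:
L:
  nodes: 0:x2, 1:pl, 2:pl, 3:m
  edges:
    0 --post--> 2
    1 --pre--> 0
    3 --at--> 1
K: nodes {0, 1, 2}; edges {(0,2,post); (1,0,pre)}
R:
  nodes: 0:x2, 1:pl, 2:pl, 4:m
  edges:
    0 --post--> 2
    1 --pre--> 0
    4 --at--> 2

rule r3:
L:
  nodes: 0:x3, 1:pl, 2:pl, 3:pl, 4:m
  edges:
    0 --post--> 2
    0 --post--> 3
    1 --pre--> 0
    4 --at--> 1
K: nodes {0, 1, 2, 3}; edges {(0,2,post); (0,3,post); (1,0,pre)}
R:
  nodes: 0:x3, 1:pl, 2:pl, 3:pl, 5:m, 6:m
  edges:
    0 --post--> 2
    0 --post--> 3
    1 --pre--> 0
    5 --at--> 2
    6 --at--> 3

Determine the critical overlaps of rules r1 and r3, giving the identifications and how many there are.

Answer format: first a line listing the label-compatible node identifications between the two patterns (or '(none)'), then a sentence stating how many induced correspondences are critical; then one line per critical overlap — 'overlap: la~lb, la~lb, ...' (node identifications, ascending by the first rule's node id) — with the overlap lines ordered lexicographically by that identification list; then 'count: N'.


label-compatible node identifications between L(r1) and L(r3): 1~1, 1~2, 1~3, 2~1, 2~2, 2~3, 3~4, 4~4
6 of the induced correspondences are critical overlaps of r1 and r3.
overlap: 1~1, 2~2, 3~4
overlap: 1~1, 2~3, 3~4
overlap: 1~1, 3~4
overlap: 1~2, 2~1, 4~4
overlap: 1~3, 2~1, 4~4
overlap: 2~1, 4~4
count: 6


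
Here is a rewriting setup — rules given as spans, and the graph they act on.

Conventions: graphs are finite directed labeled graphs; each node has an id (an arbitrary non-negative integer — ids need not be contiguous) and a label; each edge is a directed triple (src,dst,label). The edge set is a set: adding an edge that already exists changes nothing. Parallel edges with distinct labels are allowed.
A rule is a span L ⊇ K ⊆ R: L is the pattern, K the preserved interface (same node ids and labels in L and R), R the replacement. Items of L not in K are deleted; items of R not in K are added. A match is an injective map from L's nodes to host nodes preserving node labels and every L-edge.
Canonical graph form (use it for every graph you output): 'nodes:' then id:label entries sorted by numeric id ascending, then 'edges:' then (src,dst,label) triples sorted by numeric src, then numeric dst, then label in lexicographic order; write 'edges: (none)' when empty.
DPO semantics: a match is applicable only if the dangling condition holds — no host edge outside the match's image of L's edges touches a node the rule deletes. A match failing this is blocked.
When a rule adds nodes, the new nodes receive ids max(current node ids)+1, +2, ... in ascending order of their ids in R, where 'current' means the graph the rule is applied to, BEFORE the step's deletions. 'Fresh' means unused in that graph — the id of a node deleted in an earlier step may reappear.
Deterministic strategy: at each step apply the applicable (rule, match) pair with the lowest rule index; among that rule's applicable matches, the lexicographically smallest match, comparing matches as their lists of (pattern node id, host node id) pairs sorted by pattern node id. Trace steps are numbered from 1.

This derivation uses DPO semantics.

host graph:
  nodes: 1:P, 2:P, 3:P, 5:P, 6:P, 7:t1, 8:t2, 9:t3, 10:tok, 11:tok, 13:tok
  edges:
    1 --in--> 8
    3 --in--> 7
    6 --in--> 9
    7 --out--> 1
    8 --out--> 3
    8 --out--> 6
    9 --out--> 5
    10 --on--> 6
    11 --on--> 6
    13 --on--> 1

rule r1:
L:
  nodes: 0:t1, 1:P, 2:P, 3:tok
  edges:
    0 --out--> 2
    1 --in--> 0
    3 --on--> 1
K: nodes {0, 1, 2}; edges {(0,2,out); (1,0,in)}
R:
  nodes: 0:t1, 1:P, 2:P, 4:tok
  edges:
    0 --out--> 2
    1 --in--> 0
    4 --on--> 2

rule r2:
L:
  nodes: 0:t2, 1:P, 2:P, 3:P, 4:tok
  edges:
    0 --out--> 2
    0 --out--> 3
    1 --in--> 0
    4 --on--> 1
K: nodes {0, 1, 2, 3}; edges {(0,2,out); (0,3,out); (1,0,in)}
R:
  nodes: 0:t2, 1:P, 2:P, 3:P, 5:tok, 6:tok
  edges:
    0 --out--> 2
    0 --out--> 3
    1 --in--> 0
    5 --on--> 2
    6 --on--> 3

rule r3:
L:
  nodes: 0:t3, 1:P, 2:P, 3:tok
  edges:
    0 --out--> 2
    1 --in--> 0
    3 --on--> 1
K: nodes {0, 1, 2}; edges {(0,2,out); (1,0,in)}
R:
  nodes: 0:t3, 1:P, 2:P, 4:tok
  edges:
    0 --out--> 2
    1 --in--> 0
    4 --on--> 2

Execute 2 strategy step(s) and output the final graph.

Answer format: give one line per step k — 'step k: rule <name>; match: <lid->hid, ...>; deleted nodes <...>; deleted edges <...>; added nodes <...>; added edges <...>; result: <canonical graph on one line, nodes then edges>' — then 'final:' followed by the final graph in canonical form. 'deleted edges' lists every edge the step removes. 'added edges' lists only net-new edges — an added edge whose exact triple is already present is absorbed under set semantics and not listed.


step 1: rule r2; match: 0->8, 1->1, 2->3, 3->6, 4->13; deleted nodes 13; deleted edges (13,1,on); added nodes 14, 15; added edges (14,3,on); (15,6,on); result: nodes: 1:P, 2:P, 3:P, 5:P, 6:P, 7:t1, 8:t2, 9:t3, 10:tok, 11:tok, 14:tok, 15:tok edges: (1,8,in); (3,7,in); (6,9,in); (7,1,out); (8,3,out); (8,6,out); (9,5,out); (10,6,on); (11,6,on); (14,3,on); (15,6,on)
step 2: rule r1; match: 0->7, 1->3, 2->1, 3->14; deleted nodes 14; deleted edges (14,3,on); added nodes 16; added edges (16,1,on); result: nodes: 1:P, 2:P, 3:P, 5:P, 6:P, 7:t1, 8:t2, 9:t3, 10:tok, 11:tok, 15:tok, 16:tok edges: (1,8,in); (3,7,in); (6,9,in); (7,1,out); (8,3,out); (8,6,out); (9,5,out); (10,6,on); (11,6,on); (15,6,on); (16,1,on)
final:
nodes: 1:P, 2:P, 3:P, 5:P, 6:P, 7:t1, 8:t2, 9:t3, 10:tok, 11:tok, 15:tok, 16:tok
edges: (1,8,in); (3,7,in); (6,9,in); (7,1,out); (8,3,out); (8,6,out); (9,5,out); (10,6,on); (11,6,on); (15,6,on); (16,1,on)


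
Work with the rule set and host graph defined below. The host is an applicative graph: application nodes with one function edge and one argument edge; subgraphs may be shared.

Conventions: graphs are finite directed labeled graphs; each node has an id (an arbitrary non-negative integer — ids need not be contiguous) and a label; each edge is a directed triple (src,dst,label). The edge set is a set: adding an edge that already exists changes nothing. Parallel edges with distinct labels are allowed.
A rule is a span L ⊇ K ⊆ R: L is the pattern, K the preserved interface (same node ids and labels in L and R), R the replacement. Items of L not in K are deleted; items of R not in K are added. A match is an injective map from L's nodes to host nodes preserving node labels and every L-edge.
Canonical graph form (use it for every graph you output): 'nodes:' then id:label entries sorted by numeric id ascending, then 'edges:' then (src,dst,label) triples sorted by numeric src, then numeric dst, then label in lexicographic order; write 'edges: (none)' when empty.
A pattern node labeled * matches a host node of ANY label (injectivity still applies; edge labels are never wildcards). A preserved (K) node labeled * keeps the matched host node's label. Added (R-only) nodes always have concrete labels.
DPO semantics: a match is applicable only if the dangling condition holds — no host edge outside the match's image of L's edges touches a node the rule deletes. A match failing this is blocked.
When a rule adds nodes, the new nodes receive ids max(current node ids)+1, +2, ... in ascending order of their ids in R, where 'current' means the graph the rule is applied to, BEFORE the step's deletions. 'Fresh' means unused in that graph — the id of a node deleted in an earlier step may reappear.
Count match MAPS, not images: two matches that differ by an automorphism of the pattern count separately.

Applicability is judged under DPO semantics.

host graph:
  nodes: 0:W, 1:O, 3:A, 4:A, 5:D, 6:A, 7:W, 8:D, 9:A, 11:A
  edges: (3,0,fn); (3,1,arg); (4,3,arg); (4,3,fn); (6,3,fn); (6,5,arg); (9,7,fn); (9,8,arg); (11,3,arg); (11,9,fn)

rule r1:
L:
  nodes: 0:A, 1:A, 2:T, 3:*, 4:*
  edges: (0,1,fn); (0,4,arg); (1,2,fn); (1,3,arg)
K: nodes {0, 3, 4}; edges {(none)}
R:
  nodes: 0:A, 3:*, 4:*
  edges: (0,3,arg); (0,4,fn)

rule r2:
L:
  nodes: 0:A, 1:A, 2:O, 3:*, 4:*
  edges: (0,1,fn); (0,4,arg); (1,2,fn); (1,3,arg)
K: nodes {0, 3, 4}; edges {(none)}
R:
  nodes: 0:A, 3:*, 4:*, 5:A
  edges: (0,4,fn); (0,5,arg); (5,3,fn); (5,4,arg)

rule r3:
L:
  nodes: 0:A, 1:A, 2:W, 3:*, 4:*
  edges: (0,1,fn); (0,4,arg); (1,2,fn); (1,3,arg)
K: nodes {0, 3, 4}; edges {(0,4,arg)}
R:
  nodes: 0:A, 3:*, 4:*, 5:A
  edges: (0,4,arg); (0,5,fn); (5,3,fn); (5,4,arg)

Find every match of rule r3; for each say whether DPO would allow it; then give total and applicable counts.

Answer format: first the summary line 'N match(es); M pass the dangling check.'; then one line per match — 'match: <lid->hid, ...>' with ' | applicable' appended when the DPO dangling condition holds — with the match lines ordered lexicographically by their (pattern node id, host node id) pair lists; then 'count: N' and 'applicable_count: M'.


2 match(es); 1 pass the dangling check.
match: 0->6, 1->3, 2->0, 3->1, 4->5
match: 0->11, 1->9, 2->7, 3->8, 4->3 | applicable
count: 2
applicable_count: 1


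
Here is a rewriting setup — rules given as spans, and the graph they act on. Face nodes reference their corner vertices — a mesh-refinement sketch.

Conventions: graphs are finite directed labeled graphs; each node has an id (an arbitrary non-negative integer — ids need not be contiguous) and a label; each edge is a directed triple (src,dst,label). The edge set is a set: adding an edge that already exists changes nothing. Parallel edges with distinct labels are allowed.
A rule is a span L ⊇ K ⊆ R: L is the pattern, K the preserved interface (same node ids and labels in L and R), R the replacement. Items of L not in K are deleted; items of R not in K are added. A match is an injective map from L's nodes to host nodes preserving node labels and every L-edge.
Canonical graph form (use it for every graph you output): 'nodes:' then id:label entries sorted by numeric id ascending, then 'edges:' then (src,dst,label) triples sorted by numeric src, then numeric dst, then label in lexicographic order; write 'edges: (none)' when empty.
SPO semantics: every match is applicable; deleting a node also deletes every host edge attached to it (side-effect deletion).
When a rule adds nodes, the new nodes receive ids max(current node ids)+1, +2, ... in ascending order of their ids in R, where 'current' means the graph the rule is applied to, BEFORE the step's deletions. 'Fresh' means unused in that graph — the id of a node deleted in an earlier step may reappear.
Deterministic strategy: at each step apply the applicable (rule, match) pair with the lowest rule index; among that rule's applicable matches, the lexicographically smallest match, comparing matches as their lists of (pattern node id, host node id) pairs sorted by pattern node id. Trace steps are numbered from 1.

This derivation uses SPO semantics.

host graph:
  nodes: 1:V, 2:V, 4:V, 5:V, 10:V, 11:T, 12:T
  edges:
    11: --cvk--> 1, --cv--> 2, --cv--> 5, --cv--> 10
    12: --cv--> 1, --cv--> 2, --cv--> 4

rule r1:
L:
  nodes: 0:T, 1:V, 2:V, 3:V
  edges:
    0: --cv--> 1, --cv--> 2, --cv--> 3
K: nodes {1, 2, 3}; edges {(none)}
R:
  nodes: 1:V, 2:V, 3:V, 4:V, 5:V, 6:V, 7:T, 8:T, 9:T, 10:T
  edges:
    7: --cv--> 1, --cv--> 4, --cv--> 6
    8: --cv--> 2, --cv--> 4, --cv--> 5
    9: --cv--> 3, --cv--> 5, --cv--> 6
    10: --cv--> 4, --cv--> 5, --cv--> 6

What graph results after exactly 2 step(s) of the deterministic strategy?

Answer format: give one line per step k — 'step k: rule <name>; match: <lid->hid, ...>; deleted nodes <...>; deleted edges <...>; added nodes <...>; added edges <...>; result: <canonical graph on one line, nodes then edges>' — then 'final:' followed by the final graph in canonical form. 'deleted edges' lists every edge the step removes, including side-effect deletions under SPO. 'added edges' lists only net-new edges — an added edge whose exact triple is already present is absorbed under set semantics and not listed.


step 1: rule r1; match: 0->11, 1->2, 2->5, 3->10; deleted nodes 11; deleted edges (11,1,cvk); (11,2,cv); (11,5,cv); (11,10,cv); added nodes 13, 14, 15, 16, 17, 18, 19; added edges (16,2,cv); (16,13,cv); (16,15,cv); (17,5,cv); (17,13,cv); (17,14,cv); (18,10,cv); (18,14,cv); (18,15,cv); (19,13,cv); (19,14,cv); (19,15,cv); result: nodes: 1:V, 2:V, 4:V, 5:V, 10:V, 12:T, 13:V, 14:V, 15:V, 16:T, 17:T, 18:T, 19:T edges: (12,1,cv); (12,2,cv); (12,4,cv); (16,2,cv); (16,13,cv); (16,15,cv); (17,5,cv); (17,13,cv); (17,14,cv); (18,10,cv); (18,14,cv); (18,15,cv); (19,13,cv); (19,14,cv); (19,15,cv)
step 2: rule r1; match: 0->12, 1->1, 2->2, 3->4; deleted nodes 12; deleted edges (12,1,cv); (12,2,cv); (12,4,cv); added nodes 20, 21, 22, 23, 24, 25, 26; added edges (23,1,cv); (23,20,cv); (23,22,cv); (24,2,cv); (24,20,cv); (24,21,cv); (25,4,cv); (25,21,cv); (25,22,cv); (26,20,cv); (26,21,cv); (26,22,cv); result: nodes: 1:V, 2:V, 4:V, 5:V, 10:V, 13:V, 14:V, 15:V, 16:T, 17:T, 18:T, 19:T, 20:V, 21:V, 22:V, 23:T, 24:T, 25:T, 26:T edges: (16,2,cv); (16,13,cv); (16,15,cv); (17,5,cv); (17,13,cv); (17,14,cv); (18,10,cv); (18,14,cv); (18,15,cv); (19,13,cv); (19,14,cv); (19,15,cv); (23,1,cv); (23,20,cv); (23,22,cv); (24,2,cv); (24,20,cv); (24,21,cv); (25,4,cv); (25,21,cv); (25,22,cv); (26,20,cv); (26,21,cv); (26,22,cv)
final:
nodes: 1:V, 2:V, 4:V, 5:V, 10:V, 13:V, 14:V, 15:V, 16:T, 17:T, 18:T, 19:T, 20:V, 21:V, 22:V, 23:T, 24:T, 25:T, 26:T
edges: (16,2,cv); (16,13,cv); (16,15,cv); (17,5,cv); (17,13,cv); (17,14,cv); (18,10,cv); (18,14,cv); (18,15,cv); (19,13,cv); (19,14,cv); (19,15,cv); (23,1,cv); (23,20,cv); (23,22,cv); (24,2,cv); (24,20,cv); (24,21,cv); (25,4,cv); (25,21,cv); (25,22,cv); (26,20,cv); (26,21,cv); (26,22,cv)


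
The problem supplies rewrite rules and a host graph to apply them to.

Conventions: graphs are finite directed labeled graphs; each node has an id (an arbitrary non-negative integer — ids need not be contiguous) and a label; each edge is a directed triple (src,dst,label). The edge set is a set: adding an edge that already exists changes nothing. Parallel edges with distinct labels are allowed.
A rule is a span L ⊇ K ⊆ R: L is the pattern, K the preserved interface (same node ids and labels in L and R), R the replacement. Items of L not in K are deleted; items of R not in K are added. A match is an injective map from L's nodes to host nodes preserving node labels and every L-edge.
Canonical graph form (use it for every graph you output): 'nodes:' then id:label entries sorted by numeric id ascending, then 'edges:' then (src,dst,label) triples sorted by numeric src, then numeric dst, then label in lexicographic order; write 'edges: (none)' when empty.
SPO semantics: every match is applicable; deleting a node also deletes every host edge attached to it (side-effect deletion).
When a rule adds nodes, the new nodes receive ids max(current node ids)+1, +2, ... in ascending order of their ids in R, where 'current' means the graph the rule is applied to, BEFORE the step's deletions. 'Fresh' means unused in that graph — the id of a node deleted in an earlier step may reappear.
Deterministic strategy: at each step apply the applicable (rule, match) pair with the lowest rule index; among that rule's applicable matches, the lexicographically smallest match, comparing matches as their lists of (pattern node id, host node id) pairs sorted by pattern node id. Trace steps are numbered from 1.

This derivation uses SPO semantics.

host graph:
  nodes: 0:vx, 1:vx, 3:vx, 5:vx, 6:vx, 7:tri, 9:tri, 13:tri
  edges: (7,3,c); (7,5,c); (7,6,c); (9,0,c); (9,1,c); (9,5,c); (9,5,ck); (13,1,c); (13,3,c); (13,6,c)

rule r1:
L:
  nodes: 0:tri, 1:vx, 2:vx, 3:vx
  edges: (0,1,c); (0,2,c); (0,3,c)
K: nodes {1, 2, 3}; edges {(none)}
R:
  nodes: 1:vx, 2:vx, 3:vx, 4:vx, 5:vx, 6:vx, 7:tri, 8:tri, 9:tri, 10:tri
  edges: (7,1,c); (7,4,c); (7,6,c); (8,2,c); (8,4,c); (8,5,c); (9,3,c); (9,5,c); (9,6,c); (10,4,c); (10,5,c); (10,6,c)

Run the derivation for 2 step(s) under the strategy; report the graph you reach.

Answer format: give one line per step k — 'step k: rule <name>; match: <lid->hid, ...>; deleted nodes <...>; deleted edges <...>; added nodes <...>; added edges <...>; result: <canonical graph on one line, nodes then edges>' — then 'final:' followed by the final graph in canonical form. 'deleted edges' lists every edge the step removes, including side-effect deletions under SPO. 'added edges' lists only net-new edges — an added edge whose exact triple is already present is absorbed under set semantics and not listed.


step 1: rule r1; match: 0->7, 1->3, 2->5, 3->6; deleted nodes 7; deleted edges (7,3,c); (7,5,c); (7,6,c); added nodes 14, 15, 16, 17, 18, 19, 20; added edges (17,3,c); (17,14,c); (17,16,c); (18,5,c); (18,14,c); (18,15,c); (19,6,c); (19,15,c); (19,16,c); (20,14,c); (20,15,c); (20,16,c); result: nodes: 0:vx, 1:vx, 3:vx, 5:vx, 6:vx, 9:tri, 13:tri, 14:vx, 15:vx, 16:vx, 17:tri, 18:tri, 19:tri, 20:tri edges: (9,0,c); (9,1,c); (9,5,c); (9,5,ck); (13,1,c); (13,3,c); (13,6,c); (17,3,c); (17,14,c); (17,16,c); (18,5,c); (18,14,c); (18,15,c); (19,6,c); (19,15,c); (19,16,c); (20,14,c); (20,15,c); (20,16,c)
step 2: rule r1; match: 0->9, 1->0, 2->1, 3->5; deleted nodes 9; deleted edges (9,0,c); (9,1,c); (9,5,c); (9,5,ck); added nodes 21, 22, 23, 24, 25, 26, 27; added edges (24,0,c); (24,21,c); (24,23,c); (25,1,c); (25,21,c); (25,22,c); (26,5,c); (26,22,c); (26,23,c); (27,21,c); (27,22,c); (27,23,c); result: nodes: 0:vx, 1:vx, 3:vx, 5:vx, 6:vx, 13:tri, 14:vx, 15:vx, 16:vx, 17:tri, 18:tri, 19:tri, 20:tri, 21:vx, 22:vx, 23:vx, 24:tri, 25:tri, 26:tri, 27:tri edges: (13,1,c); (13,3,c); (13,6,c); (17,3,c); (17,14,c); (17,16,c); (18,5,c); (18,14,c); (18,15,c); (19,6,c); (19,15,c); (19,16,c); (20,14,c); (20,15,c); (20,16,c); (24,0,c); (24,21,c); (24,23,c); (25,1,c); (25,21,c); (25,22,c); (26,5,c); (26,22,c); (26,23,c); (27,21,c); (27,22,c); (27,23,c)
final:
nodes: 0:vx, 1:vx, 3:vx, 5:vx, 6:vx, 13:tri, 14:vx, 15:vx, 16:vx, 17:tri, 18:tri, 19:tri, 20:tri, 21:vx, 22:vx, 23:vx, 24:tri, 25:tri, 26:tri, 27:tri
edges: (13,1,c); (13,3,c); (13,6,c); (17,3,c); (17,14,c); (17,16,c); (18,5,c); (18,14,c); (18,15,c); (19,6,c); (19,15,c); (19,16,c); (20,14,c); (20,15,c); (20,16,c); (24,0,c); (24,21,c); (24,23,c); (25,1,c); (25,21,c); (25,22,c); (26,5,c); (26,22,c); (26,23,c); (27,21,c); (27,22,c); (27,23,c)
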